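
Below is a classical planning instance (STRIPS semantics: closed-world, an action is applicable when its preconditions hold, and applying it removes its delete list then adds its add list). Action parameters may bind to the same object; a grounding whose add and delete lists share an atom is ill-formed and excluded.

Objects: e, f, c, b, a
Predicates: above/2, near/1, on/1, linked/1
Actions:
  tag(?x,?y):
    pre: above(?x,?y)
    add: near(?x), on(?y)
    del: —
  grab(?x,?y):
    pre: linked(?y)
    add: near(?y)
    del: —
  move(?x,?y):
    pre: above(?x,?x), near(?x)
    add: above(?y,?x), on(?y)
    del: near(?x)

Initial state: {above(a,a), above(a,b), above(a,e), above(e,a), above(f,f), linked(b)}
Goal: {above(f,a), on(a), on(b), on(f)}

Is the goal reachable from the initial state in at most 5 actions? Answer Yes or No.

Yes

1. tag(e,a)  →  {above(a,a), above(a,b), above(a,e), above(e,a), above(f,f), linked(b), near(e), on(a)}
2. tag(a,b)  →  {above(a,a), above(a,b), above(a,e), above(e,a), above(f,f), linked(b), near(a), near(e), on(a), on(b)}
3. move(a,f)  →  {above(a,a), above(a,b), above(a,e), above(e,a), above(f,a), above(f,f), linked(b), near(e), on(a), on(b), on(f)}
optimal plan length = 3; 3 ≤ 5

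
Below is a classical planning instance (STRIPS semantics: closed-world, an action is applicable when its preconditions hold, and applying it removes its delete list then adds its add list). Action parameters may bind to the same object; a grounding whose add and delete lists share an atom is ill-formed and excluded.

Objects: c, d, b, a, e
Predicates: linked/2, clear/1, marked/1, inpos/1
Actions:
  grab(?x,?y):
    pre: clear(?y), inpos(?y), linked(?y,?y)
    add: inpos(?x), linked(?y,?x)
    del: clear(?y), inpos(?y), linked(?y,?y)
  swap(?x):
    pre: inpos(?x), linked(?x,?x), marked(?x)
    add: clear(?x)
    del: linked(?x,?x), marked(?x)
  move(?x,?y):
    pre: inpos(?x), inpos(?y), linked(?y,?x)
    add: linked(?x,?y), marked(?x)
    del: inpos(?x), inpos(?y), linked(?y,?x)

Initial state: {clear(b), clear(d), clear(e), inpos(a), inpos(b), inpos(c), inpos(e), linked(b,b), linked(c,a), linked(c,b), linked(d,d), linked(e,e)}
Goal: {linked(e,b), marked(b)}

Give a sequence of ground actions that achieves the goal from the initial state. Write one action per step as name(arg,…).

1. grab(b,e)  →  {clear(b), clear(d), inpos(a), inpos(b), inpos(c), linked(b,b), linked(c,a), linked(c,b), linked(d,d), linked(e,b)}
2. move(b,c)  →  {clear(b), clear(d), inpos(a), linked(b,b), linked(b,c), linked(c,a), linked(d,d), linked(e,b), marked(b)}

grab(b,e); move(b,c)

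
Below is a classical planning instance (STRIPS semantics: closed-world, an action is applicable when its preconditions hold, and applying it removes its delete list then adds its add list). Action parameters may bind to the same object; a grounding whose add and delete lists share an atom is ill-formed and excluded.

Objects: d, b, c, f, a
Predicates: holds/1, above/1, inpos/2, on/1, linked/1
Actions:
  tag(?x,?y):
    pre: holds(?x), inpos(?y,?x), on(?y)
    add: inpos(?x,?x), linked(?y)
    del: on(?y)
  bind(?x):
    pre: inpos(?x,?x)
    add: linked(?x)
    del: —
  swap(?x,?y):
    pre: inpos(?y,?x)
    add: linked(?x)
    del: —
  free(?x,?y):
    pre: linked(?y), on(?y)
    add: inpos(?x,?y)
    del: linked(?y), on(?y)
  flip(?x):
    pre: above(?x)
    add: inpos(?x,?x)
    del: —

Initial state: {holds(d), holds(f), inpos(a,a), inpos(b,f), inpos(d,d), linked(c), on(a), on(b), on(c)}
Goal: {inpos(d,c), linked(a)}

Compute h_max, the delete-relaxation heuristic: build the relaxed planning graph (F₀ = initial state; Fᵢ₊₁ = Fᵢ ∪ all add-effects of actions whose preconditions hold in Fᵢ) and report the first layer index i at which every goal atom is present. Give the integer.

1

F0 = init (9 atoms)
F1 = F0 ∪ {inpos(a,c), inpos(b,c), inpos(c,c), inpos(d,c), inpos(f,c), inpos(f,f), linked(a), linked(b), linked(d), linked(f)}  (19 atoms)
goal ⊆ F1  ⇒  h_max = 1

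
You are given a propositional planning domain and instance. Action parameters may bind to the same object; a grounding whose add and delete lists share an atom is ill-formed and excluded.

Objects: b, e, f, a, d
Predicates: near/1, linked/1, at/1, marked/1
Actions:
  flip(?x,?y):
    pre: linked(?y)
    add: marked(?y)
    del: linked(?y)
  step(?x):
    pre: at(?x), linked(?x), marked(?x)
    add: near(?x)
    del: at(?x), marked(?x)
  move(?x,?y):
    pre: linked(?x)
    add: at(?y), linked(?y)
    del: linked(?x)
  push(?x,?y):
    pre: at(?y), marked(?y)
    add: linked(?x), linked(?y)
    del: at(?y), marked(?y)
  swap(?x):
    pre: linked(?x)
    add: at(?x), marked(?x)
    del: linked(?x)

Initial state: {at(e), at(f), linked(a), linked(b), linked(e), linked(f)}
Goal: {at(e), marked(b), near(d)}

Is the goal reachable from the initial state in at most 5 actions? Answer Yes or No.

1. flip(b,b)  →  {at(e), at(f), linked(a), linked(e), linked(f), marked(b)}
2. move(e,d)  →  {at(d), at(e), at(f), linked(a), linked(d), linked(f), marked(b)}
3. flip(b,d)  →  {at(d), at(e), at(f), linked(a), linked(f), marked(b), marked(d)}
4. move(f,d)  →  {at(d), at(e), at(f), linked(a), linked(d), marked(b), marked(d)}
5. step(d)  →  {at(e), at(f), linked(a), linked(d), marked(b), near(d)}
optimal plan length = 5; 5 ≤ 5

Yes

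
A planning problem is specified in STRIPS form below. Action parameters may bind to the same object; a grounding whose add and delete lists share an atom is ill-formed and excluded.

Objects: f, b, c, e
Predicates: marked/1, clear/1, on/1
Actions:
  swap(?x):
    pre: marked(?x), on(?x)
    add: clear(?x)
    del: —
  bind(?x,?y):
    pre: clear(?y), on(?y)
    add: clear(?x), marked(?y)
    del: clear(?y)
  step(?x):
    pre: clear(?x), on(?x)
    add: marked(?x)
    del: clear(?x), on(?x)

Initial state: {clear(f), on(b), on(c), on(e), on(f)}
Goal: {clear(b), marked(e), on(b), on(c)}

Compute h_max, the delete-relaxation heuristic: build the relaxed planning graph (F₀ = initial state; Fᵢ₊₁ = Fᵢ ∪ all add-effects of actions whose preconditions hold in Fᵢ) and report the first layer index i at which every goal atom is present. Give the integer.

F0 = init (5 atoms)
F1 = F0 ∪ {clear(b), clear(c), clear(e), marked(f)}  (9 atoms)
F2 = F1 ∪ {marked(b), marked(c), marked(e)}  (12 atoms)
goal ⊆ F2  ⇒  h_max = 2

2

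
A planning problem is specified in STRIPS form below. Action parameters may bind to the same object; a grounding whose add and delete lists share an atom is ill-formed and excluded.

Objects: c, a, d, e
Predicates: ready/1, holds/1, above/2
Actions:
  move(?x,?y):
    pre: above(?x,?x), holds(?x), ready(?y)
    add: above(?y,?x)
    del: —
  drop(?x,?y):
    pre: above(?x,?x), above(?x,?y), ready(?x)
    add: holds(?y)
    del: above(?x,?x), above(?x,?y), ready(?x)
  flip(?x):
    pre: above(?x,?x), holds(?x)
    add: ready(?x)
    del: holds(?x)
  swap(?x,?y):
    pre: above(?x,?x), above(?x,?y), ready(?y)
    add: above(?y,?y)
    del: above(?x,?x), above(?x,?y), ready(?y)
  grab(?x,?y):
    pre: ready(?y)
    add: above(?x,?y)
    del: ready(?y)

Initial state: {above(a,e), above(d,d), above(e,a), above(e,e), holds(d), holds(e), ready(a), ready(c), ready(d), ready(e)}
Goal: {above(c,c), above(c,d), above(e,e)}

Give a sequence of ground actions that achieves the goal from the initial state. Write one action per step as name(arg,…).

1. move(d,c)  →  {above(a,e), above(c,d), above(d,d), above(e,a), above(e,e), holds(d), holds(e), ready(a), ready(c), ready(d), ready(e)}
2. grab(c,c)  →  {above(a,e), above(c,c), above(c,d), above(d,d), above(e,a), above(e,e), holds(d), holds(e), ready(a), ready(d), ready(e)}

move(d,c); grab(c,c)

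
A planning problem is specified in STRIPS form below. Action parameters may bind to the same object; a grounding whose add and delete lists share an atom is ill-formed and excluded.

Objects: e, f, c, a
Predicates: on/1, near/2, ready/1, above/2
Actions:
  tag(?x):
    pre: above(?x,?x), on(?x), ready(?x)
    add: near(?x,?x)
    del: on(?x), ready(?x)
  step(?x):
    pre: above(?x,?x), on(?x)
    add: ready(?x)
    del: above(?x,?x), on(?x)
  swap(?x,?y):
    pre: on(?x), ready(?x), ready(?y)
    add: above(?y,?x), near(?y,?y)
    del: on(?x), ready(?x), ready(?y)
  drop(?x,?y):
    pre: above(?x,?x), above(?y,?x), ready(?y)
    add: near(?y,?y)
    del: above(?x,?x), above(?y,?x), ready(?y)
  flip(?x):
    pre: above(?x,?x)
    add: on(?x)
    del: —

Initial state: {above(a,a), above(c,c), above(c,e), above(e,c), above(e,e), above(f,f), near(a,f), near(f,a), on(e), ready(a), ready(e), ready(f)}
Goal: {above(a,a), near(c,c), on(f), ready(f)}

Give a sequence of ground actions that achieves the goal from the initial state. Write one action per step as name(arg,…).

1. flip(f)  →  {above(a,a), above(c,c), above(c,e), above(e,c), above(e,e), above(f,f), near(a,f), near(f,a), on(e), on(f), ready(a), ready(e), ready(f)}
2. flip(c)  →  {above(a,a), above(c,c), above(c,e), above(e,c), above(e,e), above(f,f), near(a,f), near(f,a), on(c), on(e), on(f), ready(a), ready(e), ready(f)}
3. step(c)  →  {above(a,a), above(c,e), above(e,c), above(e,e), above(f,f), near(a,f), near(f,a), on(e), on(f), ready(a), ready(c), ready(e), ready(f)}
4. swap(e,c)  →  {above(a,a), above(c,e), above(e,c), above(e,e), above(f,f), near(a,f), near(c,c), near(f,a), on(f), ready(a), ready(f)}

flip(f); flip(c); step(c); swap(e,c)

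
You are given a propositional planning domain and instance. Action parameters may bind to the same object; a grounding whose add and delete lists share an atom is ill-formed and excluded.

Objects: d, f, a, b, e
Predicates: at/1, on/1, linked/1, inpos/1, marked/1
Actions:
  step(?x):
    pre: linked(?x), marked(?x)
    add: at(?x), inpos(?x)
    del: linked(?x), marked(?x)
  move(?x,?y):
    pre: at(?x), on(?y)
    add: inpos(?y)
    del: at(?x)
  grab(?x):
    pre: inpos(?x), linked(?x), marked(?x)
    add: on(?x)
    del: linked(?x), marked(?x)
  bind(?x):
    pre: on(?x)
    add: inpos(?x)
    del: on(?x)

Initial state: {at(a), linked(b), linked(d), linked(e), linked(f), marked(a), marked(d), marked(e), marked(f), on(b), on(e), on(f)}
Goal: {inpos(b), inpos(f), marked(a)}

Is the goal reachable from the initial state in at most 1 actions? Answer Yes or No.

No

1. step(f)  →  {at(a), at(f), inpos(f), linked(b), linked(d), linked(e), marked(a), marked(d), marked(e), on(b), on(e), on(f)}
2. move(f,b)  →  {at(a), inpos(b), inpos(f), linked(b), linked(d), linked(e), marked(a), marked(d), marked(e), on(b), on(e), on(f)}
optimal plan length = 2; 2 > 1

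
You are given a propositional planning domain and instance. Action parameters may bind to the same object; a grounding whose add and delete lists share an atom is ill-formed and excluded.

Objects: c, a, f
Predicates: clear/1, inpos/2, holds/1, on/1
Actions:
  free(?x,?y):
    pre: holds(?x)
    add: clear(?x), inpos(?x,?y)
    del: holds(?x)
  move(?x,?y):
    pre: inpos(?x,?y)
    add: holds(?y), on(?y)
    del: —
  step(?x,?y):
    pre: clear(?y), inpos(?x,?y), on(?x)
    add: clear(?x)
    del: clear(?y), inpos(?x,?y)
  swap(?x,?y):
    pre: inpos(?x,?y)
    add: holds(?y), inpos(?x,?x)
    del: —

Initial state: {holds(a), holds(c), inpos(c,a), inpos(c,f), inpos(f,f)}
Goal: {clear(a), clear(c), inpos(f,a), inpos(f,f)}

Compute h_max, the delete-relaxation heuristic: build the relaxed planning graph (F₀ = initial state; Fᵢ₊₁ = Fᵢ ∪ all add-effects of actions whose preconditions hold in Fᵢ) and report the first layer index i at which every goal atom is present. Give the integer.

F0 = init (5 atoms)
F1 = F0 ∪ {clear(a), clear(c), holds(f), inpos(a,a), inpos(a,c), inpos(a,f), inpos(c,c), on(a), on(f)}  (14 atoms)
F2 = F1 ∪ {clear(f), inpos(f,a), inpos(f,c), on(c)}  (18 atoms)
goal ⊆ F2  ⇒  h_max = 2

2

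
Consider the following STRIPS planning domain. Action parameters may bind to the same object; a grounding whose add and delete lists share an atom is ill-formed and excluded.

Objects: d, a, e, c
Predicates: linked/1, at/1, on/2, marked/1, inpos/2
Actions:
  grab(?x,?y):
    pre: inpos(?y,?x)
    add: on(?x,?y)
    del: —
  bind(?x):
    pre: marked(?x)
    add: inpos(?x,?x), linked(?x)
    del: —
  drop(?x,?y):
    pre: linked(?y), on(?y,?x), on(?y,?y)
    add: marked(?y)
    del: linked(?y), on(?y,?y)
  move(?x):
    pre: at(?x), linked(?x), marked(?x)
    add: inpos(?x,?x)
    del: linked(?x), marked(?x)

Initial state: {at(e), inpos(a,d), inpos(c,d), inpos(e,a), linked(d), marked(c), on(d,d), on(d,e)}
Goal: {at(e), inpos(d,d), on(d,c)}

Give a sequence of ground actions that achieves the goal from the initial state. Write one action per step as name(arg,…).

1. grab(d,c)  →  {at(e), inpos(a,d), inpos(c,d), inpos(e,a), linked(d), marked(c), on(d,c), on(d,d), on(d,e)}
2. drop(d,d)  →  {at(e), inpos(a,d), inpos(c,d), inpos(e,a), marked(c), marked(d), on(d,c), on(d,e)}
3. bind(d)  →  {at(e), inpos(a,d), inpos(c,d), inpos(d,d), inpos(e,a), linked(d), marked(c), marked(d), on(d,c), on(d,e)}

grab(d,c); drop(d,d); bind(d)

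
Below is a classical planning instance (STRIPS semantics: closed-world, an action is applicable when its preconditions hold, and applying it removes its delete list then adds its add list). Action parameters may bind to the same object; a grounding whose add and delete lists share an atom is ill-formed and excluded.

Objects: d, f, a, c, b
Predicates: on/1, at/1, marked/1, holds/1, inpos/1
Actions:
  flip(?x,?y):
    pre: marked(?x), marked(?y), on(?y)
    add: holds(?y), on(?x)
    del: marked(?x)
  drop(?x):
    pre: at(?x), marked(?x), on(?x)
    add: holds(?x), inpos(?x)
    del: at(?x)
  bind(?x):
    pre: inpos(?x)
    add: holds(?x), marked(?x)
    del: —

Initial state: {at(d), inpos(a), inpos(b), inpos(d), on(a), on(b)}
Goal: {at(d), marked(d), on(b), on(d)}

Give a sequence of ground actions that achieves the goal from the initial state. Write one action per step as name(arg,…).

bind(d); bind(a); flip(d,a); bind(d)

1. bind(d)  →  {at(d), holds(d), inpos(a), inpos(b), inpos(d), marked(d), on(a), on(b)}
2. bind(a)  →  {at(d), holds(a), holds(d), inpos(a), inpos(b), inpos(d), marked(a), marked(d), on(a), on(b)}
3. flip(d,a)  →  {at(d), holds(a), holds(d), inpos(a), inpos(b), inpos(d), marked(a), on(a), on(b), on(d)}
4. bind(d)  →  {at(d), holds(a), holds(d), inpos(a), inpos(b), inpos(d), marked(a), marked(d), on(a), on(b), on(d)}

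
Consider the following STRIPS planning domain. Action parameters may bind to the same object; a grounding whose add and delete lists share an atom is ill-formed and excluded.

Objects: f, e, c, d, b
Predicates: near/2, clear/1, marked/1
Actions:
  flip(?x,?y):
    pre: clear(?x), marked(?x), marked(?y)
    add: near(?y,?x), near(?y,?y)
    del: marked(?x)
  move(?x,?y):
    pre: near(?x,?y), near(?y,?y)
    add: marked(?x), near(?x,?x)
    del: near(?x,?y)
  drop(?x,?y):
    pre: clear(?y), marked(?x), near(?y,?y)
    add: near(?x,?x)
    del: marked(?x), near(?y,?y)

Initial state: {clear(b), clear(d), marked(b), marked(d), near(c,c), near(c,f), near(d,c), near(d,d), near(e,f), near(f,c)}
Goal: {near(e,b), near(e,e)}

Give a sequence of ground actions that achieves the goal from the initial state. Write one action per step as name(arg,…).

move(f,c); move(e,f); flip(b,e)

1. move(f,c)  →  {clear(b), clear(d), marked(b), marked(d), marked(f), near(c,c), near(c,f), near(d,c), near(d,d), near(e,f), near(f,f)}
2. move(e,f)  →  {clear(b), clear(d), marked(b), marked(d), marked(e), marked(f), near(c,c), near(c,f), near(d,c), near(d,d), near(e,e), near(f,f)}
3. flip(b,e)  →  {clear(b), clear(d), marked(d), marked(e), marked(f), near(c,c), near(c,f), near(d,c), near(d,d), near(e,b), near(e,e), near(f,f)}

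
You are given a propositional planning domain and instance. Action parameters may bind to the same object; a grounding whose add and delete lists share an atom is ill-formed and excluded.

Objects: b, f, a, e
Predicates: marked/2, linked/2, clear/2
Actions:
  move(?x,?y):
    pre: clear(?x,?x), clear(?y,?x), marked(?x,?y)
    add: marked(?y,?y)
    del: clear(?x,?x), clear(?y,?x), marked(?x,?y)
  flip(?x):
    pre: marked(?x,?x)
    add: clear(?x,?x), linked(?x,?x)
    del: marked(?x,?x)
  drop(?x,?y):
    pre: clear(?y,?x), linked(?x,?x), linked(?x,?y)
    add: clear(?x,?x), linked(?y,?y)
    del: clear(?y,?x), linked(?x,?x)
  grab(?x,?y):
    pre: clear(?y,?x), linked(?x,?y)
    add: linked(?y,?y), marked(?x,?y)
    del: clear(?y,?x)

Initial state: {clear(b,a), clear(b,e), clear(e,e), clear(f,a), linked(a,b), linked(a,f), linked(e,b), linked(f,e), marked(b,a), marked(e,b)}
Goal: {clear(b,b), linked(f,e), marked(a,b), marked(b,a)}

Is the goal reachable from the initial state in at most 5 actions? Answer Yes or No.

1. move(e,b)  →  {clear(b,a), clear(f,a), linked(a,b), linked(a,f), linked(e,b), linked(f,e), marked(b,a), marked(b,b)}
2. flip(b)  →  {clear(b,a), clear(b,b), clear(f,a), linked(a,b), linked(a,f), linked(b,b), linked(e,b), linked(f,e), marked(b,a)}
3. grab(a,b)  →  {clear(b,b), clear(f,a), linked(a,b), linked(a,f), linked(b,b), linked(e,b), linked(f,e), marked(a,b), marked(b,a)}
optimal plan length = 3; 3 ≤ 5

Yes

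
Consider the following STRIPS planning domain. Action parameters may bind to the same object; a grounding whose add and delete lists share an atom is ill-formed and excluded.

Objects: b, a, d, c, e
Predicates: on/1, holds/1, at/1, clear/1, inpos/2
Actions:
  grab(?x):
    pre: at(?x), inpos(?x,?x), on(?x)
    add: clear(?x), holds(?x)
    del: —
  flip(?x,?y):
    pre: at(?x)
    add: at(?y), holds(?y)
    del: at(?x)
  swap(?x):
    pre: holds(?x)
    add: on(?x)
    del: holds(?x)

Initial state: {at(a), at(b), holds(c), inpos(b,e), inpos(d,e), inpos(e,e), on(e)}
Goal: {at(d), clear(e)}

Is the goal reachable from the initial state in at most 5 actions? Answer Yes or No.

1. flip(b,d)  →  {at(a), at(d), holds(c), holds(d), inpos(b,e), inpos(d,e), inpos(e,e), on(e)}
2. flip(a,e)  →  {at(d), at(e), holds(c), holds(d), holds(e), inpos(b,e), inpos(d,e), inpos(e,e), on(e)}
3. grab(e)  →  {at(d), at(e), clear(e), holds(c), holds(d), holds(e), inpos(b,e), inpos(d,e), inpos(e,e), on(e)}
optimal plan length = 3; 3 ≤ 5

Yes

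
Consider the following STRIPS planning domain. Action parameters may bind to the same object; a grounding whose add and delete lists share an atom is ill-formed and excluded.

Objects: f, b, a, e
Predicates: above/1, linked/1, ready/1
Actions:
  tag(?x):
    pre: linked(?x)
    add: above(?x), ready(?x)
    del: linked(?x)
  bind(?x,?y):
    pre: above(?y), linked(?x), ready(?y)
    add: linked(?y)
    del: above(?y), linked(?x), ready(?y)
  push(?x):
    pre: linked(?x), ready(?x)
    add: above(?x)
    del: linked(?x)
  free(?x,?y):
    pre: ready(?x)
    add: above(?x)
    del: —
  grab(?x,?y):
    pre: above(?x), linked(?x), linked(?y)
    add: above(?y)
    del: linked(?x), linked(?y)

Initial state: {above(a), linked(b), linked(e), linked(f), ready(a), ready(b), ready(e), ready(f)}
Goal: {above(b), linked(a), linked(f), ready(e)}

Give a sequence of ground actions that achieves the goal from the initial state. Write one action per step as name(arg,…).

tag(b); bind(e,a)

1. tag(b)  →  {above(a), above(b), linked(e), linked(f), ready(a), ready(b), ready(e), ready(f)}
2. bind(e,a)  →  {above(b), linked(a), linked(f), ready(b), ready(e), ready(f)}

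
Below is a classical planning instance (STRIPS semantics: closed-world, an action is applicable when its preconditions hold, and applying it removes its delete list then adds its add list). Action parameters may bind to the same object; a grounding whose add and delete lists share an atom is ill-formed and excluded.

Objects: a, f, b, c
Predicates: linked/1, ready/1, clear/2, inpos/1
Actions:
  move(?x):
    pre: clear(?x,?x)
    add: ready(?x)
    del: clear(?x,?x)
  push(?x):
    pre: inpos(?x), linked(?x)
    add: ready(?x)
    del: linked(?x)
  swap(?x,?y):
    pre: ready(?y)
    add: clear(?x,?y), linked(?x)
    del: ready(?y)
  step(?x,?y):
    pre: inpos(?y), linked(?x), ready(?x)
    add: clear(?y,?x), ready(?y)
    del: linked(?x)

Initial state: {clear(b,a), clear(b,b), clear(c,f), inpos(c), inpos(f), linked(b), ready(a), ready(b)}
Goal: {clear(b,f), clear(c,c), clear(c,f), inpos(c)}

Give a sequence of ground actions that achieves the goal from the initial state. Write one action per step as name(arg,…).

1. step(b,f)  →  {clear(b,a), clear(b,b), clear(c,f), clear(f,b), inpos(c), inpos(f), ready(a), ready(b), ready(f)}
2. swap(b,f)  →  {clear(b,a), clear(b,b), clear(b,f), clear(c,f), clear(f,b), inpos(c), inpos(f), linked(b), ready(a), ready(b)}
3. step(b,c)  →  {clear(b,a), clear(b,b), clear(b,f), clear(c,b), clear(c,f), clear(f,b), inpos(c), inpos(f), ready(a), ready(b), ready(c)}
4. swap(c,c)  →  {clear(b,a), clear(b,b), clear(b,f), clear(c,b), clear(c,c), clear(c,f), clear(f,b), inpos(c), inpos(f), linked(c), ready(a), ready(b)}

step(b,f); swap(b,f); step(b,c); swap(c,c)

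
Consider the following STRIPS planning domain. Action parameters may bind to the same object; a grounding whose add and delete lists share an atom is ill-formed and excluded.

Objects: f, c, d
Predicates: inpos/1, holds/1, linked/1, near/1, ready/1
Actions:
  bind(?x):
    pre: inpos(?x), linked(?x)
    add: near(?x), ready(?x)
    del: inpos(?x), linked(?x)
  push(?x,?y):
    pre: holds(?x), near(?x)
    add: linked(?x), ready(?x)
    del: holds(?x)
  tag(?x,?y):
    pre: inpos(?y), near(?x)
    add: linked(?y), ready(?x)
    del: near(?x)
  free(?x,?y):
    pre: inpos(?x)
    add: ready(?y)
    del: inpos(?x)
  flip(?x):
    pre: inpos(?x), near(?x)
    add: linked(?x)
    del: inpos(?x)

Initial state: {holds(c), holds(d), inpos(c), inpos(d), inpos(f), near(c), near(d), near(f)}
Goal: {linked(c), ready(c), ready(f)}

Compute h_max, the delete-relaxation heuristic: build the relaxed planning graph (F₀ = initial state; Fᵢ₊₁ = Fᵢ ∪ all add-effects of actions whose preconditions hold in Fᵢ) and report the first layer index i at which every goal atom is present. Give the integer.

F0 = init (8 atoms)
F1 = F0 ∪ {linked(c), linked(d), linked(f), ready(c), ready(d), ready(f)}  (14 atoms)
goal ⊆ F1  ⇒  h_max = 1

1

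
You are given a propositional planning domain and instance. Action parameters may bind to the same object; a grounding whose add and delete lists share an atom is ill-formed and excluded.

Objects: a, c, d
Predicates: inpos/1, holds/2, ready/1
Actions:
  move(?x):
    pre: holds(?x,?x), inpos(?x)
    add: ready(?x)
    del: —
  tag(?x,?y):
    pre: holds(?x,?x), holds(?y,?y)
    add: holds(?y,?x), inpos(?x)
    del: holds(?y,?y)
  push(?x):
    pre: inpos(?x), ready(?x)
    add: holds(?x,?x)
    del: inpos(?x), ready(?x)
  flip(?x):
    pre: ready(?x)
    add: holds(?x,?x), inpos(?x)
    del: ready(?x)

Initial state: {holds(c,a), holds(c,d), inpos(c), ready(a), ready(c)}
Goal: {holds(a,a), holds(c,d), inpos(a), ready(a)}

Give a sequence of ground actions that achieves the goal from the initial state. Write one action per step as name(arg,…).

1. flip(a)  →  {holds(a,a), holds(c,a), holds(c,d), inpos(a), inpos(c), ready(c)}
2. move(a)  →  {holds(a,a), holds(c,a), holds(c,d), inpos(a), inpos(c), ready(a), ready(c)}

flip(a); move(a)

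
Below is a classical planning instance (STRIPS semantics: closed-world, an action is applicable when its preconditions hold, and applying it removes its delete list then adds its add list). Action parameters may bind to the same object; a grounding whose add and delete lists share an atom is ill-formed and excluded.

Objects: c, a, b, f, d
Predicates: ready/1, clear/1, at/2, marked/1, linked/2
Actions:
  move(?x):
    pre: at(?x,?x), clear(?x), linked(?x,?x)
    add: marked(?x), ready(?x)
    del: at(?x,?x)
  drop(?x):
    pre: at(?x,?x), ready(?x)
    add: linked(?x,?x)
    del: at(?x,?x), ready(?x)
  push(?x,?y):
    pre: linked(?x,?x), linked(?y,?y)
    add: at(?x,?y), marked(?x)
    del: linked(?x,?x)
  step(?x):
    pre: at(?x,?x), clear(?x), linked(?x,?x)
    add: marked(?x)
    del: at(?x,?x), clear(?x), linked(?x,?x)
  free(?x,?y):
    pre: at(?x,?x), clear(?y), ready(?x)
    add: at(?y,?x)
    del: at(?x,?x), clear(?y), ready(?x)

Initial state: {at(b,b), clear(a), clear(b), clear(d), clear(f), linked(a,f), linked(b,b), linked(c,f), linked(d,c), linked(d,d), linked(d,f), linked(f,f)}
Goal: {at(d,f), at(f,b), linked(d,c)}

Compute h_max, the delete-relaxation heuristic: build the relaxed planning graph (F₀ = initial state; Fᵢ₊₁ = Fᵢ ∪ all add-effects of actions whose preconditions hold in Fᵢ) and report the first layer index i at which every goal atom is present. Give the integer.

1

F0 = init (12 atoms)
F1 = F0 ∪ {at(b,d), at(b,f), at(d,b), at(d,d), at(d,f), at(f,b), at(f,d), at(f,f), marked(b), marked(d), marked(f), ready(b)}  (24 atoms)
goal ⊆ F1  ⇒  h_max = 1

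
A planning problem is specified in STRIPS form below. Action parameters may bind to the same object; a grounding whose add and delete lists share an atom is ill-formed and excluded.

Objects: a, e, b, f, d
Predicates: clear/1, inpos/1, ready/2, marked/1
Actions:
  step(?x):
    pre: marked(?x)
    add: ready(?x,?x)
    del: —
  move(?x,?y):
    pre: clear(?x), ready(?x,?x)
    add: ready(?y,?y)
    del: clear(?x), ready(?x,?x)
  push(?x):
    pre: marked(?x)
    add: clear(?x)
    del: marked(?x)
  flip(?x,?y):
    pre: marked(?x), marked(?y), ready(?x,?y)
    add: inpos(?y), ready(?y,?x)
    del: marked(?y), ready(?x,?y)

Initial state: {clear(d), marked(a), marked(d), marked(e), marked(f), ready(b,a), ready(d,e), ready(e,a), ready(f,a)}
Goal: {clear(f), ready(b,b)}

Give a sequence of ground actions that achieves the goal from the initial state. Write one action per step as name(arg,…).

1. step(d)  →  {clear(d), marked(a), marked(d), marked(e), marked(f), ready(b,a), ready(d,d), ready(d,e), ready(e,a), ready(f,a)}
2. move(d,b)  →  {marked(a), marked(d), marked(e), marked(f), ready(b,a), ready(b,b), ready(d,e), ready(e,a), ready(f,a)}
3. push(f)  →  {clear(f), marked(a), marked(d), marked(e), ready(b,a), ready(b,b), ready(d,e), ready(e,a), ready(f,a)}

step(d); move(d,b); push(f)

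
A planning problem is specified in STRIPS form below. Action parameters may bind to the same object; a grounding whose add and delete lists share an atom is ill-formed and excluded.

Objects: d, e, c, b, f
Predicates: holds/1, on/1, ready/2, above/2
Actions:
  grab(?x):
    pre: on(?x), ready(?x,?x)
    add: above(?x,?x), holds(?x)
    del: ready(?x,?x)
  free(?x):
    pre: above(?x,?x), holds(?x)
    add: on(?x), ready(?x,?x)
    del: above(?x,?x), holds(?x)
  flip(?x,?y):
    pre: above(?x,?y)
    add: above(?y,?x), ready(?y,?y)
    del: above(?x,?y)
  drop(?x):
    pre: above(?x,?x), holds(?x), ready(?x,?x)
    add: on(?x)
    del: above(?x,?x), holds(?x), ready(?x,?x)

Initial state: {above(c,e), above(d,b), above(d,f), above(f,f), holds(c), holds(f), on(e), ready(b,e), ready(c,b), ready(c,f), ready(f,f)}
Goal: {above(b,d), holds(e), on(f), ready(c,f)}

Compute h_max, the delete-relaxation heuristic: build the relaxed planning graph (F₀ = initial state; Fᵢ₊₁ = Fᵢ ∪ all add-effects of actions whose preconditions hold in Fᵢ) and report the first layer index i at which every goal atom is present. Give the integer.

F0 = init (11 atoms)
F1 = F0 ∪ {above(b,d), above(e,c), above(f,d), on(f), ready(b,b), ready(e,e)}  (17 atoms)
F2 = F1 ∪ {above(e,e), holds(e), ready(c,c), ready(d,d)}  (21 atoms)
goal ⊆ F2  ⇒  h_max = 2

2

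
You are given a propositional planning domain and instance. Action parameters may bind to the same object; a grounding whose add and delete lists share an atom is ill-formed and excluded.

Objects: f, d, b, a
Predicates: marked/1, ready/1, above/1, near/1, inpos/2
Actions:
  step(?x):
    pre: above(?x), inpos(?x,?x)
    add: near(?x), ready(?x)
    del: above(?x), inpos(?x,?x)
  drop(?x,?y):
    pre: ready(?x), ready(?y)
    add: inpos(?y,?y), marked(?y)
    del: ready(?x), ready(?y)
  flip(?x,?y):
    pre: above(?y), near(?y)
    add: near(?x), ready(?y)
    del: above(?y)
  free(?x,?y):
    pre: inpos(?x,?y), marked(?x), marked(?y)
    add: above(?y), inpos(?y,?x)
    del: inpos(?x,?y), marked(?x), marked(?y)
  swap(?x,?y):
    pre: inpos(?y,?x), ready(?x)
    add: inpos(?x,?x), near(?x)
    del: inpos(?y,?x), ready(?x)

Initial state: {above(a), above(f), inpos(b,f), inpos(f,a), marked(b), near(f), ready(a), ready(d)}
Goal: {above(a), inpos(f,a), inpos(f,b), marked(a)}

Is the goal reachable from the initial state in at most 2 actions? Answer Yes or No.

1. drop(d,a)  →  {above(a), above(f), inpos(a,a), inpos(b,f), inpos(f,a), marked(a), marked(b), near(f)}
2. flip(f,f)  →  {above(a), inpos(a,a), inpos(b,f), inpos(f,a), marked(a), marked(b), near(f), ready(f)}
3. drop(f,f)  →  {above(a), inpos(a,a), inpos(b,f), inpos(f,a), inpos(f,f), marked(a), marked(b), marked(f), near(f)}
4. free(b,f)  →  {above(a), above(f), inpos(a,a), inpos(f,a), inpos(f,b), inpos(f,f), marked(a), near(f)}
optimal plan length = 4; 4 > 2

No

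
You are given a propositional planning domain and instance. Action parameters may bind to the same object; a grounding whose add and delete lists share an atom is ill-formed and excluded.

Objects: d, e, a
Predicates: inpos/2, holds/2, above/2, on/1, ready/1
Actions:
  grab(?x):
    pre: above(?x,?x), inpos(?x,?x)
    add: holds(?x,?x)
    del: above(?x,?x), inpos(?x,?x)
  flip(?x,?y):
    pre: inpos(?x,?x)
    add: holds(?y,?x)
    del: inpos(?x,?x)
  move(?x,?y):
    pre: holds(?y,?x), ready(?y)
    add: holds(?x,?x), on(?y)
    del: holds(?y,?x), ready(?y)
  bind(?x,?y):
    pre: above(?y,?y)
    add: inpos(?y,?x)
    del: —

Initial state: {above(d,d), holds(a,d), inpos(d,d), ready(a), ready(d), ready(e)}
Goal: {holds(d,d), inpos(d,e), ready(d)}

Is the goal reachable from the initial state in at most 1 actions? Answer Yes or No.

1. flip(d,d)  →  {above(d,d), holds(a,d), holds(d,d), ready(a), ready(d), ready(e)}
2. bind(e,d)  →  {above(d,d), holds(a,d), holds(d,d), inpos(d,e), ready(a), ready(d), ready(e)}
optimal plan length = 2; 2 > 1

No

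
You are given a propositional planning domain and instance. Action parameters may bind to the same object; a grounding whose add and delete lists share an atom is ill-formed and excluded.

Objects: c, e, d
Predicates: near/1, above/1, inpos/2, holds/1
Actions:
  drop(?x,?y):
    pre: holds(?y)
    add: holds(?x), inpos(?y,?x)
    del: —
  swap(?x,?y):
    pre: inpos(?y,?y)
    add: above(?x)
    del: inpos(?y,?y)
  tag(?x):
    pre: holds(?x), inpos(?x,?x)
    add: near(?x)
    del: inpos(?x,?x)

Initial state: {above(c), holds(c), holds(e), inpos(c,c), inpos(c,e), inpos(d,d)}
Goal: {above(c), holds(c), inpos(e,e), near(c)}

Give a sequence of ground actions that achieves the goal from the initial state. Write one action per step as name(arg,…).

drop(e,e); tag(c)

1. drop(e,e)  →  {above(c), holds(c), holds(e), inpos(c,c), inpos(c,e), inpos(d,d), inpos(e,e)}
2. tag(c)  →  {above(c), holds(c), holds(e), inpos(c,e), inpos(d,d), inpos(e,e), near(c)}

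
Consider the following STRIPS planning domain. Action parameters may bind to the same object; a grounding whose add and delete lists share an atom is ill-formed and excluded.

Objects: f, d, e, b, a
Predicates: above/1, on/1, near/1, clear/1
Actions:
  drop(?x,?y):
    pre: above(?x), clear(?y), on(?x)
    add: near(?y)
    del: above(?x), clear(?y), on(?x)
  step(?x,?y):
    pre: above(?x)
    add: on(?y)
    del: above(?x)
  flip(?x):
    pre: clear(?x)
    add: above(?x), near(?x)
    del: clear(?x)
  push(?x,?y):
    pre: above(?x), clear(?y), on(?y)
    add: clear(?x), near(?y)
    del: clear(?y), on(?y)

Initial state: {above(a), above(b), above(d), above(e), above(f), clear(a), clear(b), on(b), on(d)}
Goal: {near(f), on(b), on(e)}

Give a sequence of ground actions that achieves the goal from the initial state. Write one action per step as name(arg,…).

step(d,e); step(e,a); push(f,a); flip(f)

1. step(d,e)  →  {above(a), above(b), above(e), above(f), clear(a), clear(b), on(b), on(d), on(e)}
2. step(e,a)  →  {above(a), above(b), above(f), clear(a), clear(b), on(a), on(b), on(d), on(e)}
3. push(f,a)  →  {above(a), above(b), above(f), clear(b), clear(f), near(a), on(b), on(d), on(e)}
4. flip(f)  →  {above(a), above(b), above(f), clear(b), near(a), near(f), on(b), on(d), on(e)}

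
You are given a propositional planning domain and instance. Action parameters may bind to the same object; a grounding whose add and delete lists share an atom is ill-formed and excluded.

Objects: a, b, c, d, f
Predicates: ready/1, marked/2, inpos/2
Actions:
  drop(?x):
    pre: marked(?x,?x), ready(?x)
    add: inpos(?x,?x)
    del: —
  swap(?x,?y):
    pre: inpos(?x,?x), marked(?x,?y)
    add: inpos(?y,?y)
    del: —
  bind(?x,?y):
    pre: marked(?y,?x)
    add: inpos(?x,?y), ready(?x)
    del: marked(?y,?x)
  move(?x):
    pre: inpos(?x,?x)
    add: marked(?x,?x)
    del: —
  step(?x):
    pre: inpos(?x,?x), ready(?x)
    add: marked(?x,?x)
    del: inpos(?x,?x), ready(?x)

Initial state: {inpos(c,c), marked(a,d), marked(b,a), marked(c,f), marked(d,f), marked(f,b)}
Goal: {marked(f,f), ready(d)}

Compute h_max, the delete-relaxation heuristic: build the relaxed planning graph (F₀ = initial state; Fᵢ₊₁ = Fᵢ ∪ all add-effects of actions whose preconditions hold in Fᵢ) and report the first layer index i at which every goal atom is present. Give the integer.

F0 = init (6 atoms)
F1 = F0 ∪ {inpos(a,b), inpos(b,f), inpos(d,a), inpos(f,c), inpos(f,d), inpos(f,f), marked(c,c), ready(a), ready(b), ready(d), ready(f)}  (17 atoms)
F2 = F1 ∪ {inpos(b,b), marked(f,f), ready(c)}  (20 atoms)
goal ⊆ F2  ⇒  h_max = 2

2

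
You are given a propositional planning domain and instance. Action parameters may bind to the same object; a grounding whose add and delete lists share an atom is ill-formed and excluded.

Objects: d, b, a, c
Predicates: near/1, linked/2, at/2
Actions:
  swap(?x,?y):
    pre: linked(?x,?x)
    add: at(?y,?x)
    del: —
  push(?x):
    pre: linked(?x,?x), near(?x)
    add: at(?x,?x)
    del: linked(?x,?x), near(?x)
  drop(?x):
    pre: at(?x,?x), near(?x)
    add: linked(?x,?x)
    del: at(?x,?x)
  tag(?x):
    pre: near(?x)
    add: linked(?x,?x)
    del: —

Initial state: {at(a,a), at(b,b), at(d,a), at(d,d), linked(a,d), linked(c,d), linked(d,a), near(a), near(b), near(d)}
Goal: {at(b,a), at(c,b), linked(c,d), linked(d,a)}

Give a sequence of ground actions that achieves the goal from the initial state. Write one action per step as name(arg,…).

1. drop(b)  →  {at(a,a), at(d,a), at(d,d), linked(a,d), linked(b,b), linked(c,d), linked(d,a), near(a), near(b), near(d)}
2. swap(b,c)  →  {at(a,a), at(c,b), at(d,a), at(d,d), linked(a,d), linked(b,b), linked(c,d), linked(d,a), near(a), near(b), near(d)}
3. drop(a)  →  {at(c,b), at(d,a), at(d,d), linked(a,a), linked(a,d), linked(b,b), linked(c,d), linked(d,a), near(a), near(b), near(d)}
4. swap(a,b)  →  {at(b,a), at(c,b), at(d,a), at(d,d), linked(a,a), linked(a,d), linked(b,b), linked(c,d), linked(d,a), near(a), near(b), near(d)}

drop(b); swap(b,c); drop(a); swap(a,b)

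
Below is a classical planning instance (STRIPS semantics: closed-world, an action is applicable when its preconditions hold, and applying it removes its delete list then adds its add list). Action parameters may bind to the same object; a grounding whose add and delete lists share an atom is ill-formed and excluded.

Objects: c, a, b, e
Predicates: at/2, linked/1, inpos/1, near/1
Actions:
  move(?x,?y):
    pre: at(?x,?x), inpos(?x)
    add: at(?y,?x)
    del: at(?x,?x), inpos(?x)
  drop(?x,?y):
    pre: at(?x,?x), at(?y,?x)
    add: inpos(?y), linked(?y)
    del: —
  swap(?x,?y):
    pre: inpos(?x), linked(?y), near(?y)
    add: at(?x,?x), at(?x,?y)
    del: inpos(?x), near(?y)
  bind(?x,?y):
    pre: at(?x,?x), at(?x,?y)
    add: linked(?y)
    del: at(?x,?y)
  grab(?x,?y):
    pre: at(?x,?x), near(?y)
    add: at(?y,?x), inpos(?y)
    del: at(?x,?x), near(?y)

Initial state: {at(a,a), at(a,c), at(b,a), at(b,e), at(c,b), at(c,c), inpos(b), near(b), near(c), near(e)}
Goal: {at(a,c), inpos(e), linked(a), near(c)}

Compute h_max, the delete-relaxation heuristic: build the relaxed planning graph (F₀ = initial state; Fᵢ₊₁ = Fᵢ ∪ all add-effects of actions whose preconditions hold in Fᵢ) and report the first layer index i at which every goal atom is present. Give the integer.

F0 = init (10 atoms)
F1 = F0 ∪ {at(b,c), at(c,a), at(e,a), at(e,c), inpos(a), inpos(c), inpos(e), linked(a), linked(b), linked(c)}  (20 atoms)
goal ⊆ F1  ⇒  h_max = 1

1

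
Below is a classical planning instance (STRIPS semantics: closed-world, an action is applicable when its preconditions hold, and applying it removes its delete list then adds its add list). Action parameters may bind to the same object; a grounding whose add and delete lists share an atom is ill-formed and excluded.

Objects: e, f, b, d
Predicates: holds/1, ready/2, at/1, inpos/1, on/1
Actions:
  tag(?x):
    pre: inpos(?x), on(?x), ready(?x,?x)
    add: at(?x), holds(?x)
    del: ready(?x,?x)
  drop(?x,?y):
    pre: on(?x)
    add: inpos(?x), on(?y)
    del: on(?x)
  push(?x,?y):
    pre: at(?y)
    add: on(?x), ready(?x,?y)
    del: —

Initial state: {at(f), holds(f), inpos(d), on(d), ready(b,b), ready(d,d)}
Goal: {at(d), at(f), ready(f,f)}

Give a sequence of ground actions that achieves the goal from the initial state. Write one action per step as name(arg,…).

1. tag(d)  →  {at(d), at(f), holds(d), holds(f), inpos(d), on(d), ready(b,b)}
2. push(f,f)  →  {at(d), at(f), holds(d), holds(f), inpos(d), on(d), on(f), ready(b,b), ready(f,f)}

tag(d); push(f,f)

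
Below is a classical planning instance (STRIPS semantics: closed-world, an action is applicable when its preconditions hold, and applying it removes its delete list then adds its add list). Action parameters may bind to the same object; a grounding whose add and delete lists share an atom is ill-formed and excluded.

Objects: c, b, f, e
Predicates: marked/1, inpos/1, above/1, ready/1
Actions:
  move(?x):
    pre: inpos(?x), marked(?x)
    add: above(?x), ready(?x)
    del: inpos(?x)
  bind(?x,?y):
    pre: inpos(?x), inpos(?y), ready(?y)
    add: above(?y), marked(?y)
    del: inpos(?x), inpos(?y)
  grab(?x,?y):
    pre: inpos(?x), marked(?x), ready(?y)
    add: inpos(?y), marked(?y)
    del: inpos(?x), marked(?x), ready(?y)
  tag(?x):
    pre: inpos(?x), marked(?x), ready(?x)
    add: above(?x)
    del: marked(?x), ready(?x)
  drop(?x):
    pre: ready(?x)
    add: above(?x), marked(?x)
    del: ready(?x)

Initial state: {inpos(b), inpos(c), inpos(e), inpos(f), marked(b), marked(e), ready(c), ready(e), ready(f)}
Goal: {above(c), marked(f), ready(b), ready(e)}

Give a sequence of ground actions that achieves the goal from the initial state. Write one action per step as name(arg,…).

1. move(b)  →  {above(b), inpos(c), inpos(e), inpos(f), marked(b), marked(e), ready(b), ready(c), ready(e), ready(f)}
2. bind(c,c)  →  {above(b), above(c), inpos(e), inpos(f), marked(b), marked(c), marked(e), ready(b), ready(c), ready(e), ready(f)}
3. bind(f,f)  →  {above(b), above(c), above(f), inpos(e), marked(b), marked(c), marked(e), marked(f), ready(b), ready(c), ready(e), ready(f)}

move(b); bind(c,c); bind(f,f)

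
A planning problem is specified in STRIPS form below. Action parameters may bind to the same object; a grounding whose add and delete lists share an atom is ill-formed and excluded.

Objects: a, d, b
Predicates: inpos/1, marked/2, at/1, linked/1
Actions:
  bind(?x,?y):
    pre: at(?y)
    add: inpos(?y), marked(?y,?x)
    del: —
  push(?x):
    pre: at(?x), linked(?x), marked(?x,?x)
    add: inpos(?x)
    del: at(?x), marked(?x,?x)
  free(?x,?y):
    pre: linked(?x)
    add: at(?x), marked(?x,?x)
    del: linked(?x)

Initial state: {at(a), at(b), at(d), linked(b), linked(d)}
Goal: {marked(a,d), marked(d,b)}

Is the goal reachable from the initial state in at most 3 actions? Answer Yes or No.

Yes

1. bind(d,a)  →  {at(a), at(b), at(d), inpos(a), linked(b), linked(d), marked(a,d)}
2. bind(b,d)  →  {at(a), at(b), at(d), inpos(a), inpos(d), linked(b), linked(d), marked(a,d), marked(d,b)}
optimal plan length = 2; 2 ≤ 3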